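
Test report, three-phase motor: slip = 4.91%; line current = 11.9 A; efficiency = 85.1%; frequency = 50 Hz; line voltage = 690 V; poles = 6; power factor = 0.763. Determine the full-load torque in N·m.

92.7 N·m

P_in = √3·V·I·cosφ = 1.732 × 690 × 11.9 × 0.763 = 10851 W
P_out = η·P_in = 0.851 × 10851 = 9234 W
n_s = 120×50/6 = 1000 rpm; n = 1000×(1−0.0491) = 951 rpm
ω = 2π×951/60 = 99.59 rad/s
τ = P_out/ω = 9234/99.59 = 92.7 N·m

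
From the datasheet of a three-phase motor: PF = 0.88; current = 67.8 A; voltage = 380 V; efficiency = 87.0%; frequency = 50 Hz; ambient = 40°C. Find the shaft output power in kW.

34.2 kW

P_in = √3·V·I·cosφ = 1.732 × 380 × 67.8 × 0.88 = 39268 W
P_out = η·P_in = 0.87 × 39268 = 34163 W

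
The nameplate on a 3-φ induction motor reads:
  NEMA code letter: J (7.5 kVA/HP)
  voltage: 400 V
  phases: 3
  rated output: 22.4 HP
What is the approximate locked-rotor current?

242 A

S_LR = 7.5 × 22.4 = 168 kVA
I_LR = S_LR/(√3·V_L) = 168000/(1.732×400) = 242 A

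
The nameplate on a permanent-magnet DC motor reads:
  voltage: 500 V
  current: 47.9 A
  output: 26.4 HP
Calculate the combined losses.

4260 W

P_in = V·I = 500×47.9 = 23950 W
P_out = 26.4×746 = 19694 W
Losses = P_in − P_out = 23950 − 19694 = 4256 W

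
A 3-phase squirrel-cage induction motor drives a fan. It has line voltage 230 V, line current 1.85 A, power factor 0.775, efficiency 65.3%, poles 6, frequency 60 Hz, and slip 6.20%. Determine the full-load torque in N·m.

P_in = √3·V·I·cosφ = 1.732 × 230 × 1.85 × 0.775 = 571 W
P_out = η·P_in = 0.653 × 571 = 373 W
n_s = 120×60/6 = 1200 rpm; n = 1200×(1−0.062) = 1126 rpm
ω = 2π×1126/60 = 117.9 rad/s
τ = P_out/ω = 373/117.9 = 3.16 N·m

3.16 N·m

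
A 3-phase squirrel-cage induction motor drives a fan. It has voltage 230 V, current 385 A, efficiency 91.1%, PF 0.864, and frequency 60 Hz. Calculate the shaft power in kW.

P_in = √3·V·I·cosφ = 1.732 × 230 × 385 × 0.864 = 132510 W
P_out = η·P_in = 0.911 × 132510 = 120717 W

121 kW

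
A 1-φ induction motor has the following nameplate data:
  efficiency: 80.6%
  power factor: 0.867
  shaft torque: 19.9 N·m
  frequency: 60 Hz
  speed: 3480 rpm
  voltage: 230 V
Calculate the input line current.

ω = 2π×3480/60 = 364.4 rad/s; P_out = τω = 19.9 × 364.4 = 7252 W
P_in = P_out / η = 7252 / 0.806 = 8998 W
I = P_in / (V·cosφ) = 8998 / (230 × 0.867) = 45.1 A

45.1 A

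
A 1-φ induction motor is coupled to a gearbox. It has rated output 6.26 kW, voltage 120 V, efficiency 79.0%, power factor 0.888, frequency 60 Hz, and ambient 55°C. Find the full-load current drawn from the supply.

P_out = 6.26 kW = 6260 W
P_in = P_out / η = 6260 / 0.790 = 7924 W
I = P_in / (V·cosφ) = 7924 / (120 × 0.888) = 74.4 A

74.4 A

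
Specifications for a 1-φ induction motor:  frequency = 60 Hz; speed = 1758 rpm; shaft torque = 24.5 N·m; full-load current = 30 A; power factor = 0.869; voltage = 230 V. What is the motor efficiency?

75.2 %

ω = 2π × 1758/60 = 184.1 rad/s; P_out = τω = 24.5 × 184.1 = 4510 W
P_in = V·I·cosφ = 230 × 30 × 0.869 = 5996 W
η = P_out / P_in = 4510 / 5996 = 0.752 = 75.2%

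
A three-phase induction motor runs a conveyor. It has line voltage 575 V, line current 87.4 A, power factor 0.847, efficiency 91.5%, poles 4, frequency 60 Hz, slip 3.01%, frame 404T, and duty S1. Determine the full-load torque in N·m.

369 N·m

P_in = √3·V·I·cosφ = 1.732 × 575 × 87.4 × 0.847 = 73724 W
P_out = η·P_in = 0.915 × 73724 = 67457 W
n_s = 120×60/4 = 1800 rpm; n = 1800×(1−0.0301) = 1746 rpm
ω = 2π×1746/60 = 182.8 rad/s
τ = P_out/ω = 67457/182.8 = 369 N·m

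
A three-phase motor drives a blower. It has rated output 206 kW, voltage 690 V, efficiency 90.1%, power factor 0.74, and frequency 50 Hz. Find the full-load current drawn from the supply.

P_out = 206 kW = 206000 W
P_in = P_out / η = 206000 / 0.901 = 228635 W
I_L = P_in / (√3·V_L·cosφ) = 228635 / (1.732 × 690 × 0.74) = 259 A

259 A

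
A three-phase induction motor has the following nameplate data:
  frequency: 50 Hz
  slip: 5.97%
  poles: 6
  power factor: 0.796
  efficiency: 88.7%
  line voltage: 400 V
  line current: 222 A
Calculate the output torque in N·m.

1100 N·m

P_in = √3·V·I·cosφ = 1.732 × 400 × 222 × 0.796 = 122426 W
P_out = η·P_in = 0.887 × 122426 = 108592 W
n_s = 120×50/6 = 1000 rpm; n = 1000×(1−0.0597) = 940 rpm
ω = 2π×940/60 = 98.44 rad/s
τ = P_out/ω = 108592/98.44 = 1100 N·m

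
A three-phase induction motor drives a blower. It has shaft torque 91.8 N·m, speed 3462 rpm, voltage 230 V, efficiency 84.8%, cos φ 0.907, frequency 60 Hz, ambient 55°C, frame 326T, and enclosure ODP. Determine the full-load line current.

ω = 2π×3462/60 = 362.5 rad/s; P_out = τω = 91.8 × 362.5 = 33278 W
P_in = P_out / η = 33278 / 0.848 = 39243 W
I_L = P_in / (√3·V_L·cosφ) = 39243 / (1.732 × 230 × 0.907) = 109 A

109 A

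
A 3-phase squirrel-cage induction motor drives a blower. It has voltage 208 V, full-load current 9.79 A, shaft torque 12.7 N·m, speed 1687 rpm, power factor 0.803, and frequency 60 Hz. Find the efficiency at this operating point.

79.2 %

ω = 2π × 1687/60 = 176.7 rad/s; P_out = τω = 12.7 × 176.7 = 2244 W
P_in = √3·V_L·I_L·cosφ = 1.732 × 208 × 9.79 × 0.803 = 2832 W
η = P_out / P_in = 2244 / 2832 = 0.792 = 79.2%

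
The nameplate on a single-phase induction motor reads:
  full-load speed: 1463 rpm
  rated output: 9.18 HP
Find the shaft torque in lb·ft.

P_out = 9.18 × 746 = 6848 W
ω = 2π × 1463/60 = 153.2 rad/s
τ = P_out/ω = 6848/153.2 = 44.7 N·m
In lb·ft: 44.7/1.356 = 33 lb·ft

33 lb·ft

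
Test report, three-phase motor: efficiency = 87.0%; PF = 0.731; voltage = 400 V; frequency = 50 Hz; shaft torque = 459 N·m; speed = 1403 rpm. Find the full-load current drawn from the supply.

ω = 2π×1403/60 = 146.9 rad/s; P_out = τω = 459 × 146.9 = 67427 W
P_in = P_out / η = 67427 / 0.870 = 77502 W
I_L = P_in / (√3·V_L·cosφ) = 77502 / (1.732 × 400 × 0.731) = 153 A

153 A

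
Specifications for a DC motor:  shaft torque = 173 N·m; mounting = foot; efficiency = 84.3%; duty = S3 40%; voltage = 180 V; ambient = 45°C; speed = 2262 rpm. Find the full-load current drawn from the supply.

270 A

ω = 2π×2262/60 = 236.9 rad/s; P_out = τω = 173 × 236.9 = 40984 W
P_in = P_out / η = 40984 / 0.843 = 48617 W
I = P_in / V = 48617 / 180 = 270 A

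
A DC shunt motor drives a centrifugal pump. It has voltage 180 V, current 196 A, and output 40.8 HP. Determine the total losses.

4.84 kW

P_in = V·I = 180×196 = 35280 W
P_out = 40.8×746 = 30437 W
Losses = P_in − P_out = 35280 − 30437 = 4843 W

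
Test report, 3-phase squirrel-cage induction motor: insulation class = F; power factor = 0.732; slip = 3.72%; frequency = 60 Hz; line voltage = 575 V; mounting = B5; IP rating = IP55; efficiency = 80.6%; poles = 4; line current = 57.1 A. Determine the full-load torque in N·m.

P_in = √3·V·I·cosφ = 1.732 × 575 × 57.1 × 0.732 = 41626 W
P_out = η·P_in = 0.806 × 41626 = 33551 W
n_s = 120×60/4 = 1800 rpm; n = 1800×(1−0.0372) = 1733 rpm
ω = 2π×1733/60 = 181.5 rad/s
τ = P_out/ω = 33551/181.5 = 185 N·m

185 N·m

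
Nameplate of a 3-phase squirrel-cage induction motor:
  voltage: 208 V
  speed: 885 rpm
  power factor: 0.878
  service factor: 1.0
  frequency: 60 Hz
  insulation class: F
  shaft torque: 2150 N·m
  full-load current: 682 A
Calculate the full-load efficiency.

92.4 %

ω = 2π × 885/60 = 92.68 rad/s; P_out = τω = 2150 × 92.68 = 199262 W
P_in = √3·V_L·I_L·cosφ = 1.732 × 208 × 682 × 0.878 = 215720 W
η = P_out / P_in = 199262 / 215720 = 0.924 = 92.4%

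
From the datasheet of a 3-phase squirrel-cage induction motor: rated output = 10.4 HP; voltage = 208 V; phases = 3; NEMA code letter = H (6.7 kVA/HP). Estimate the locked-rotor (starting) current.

193 A

S_LR = 6.7 × 10.4 = 69.68 kVA
I_LR = S_LR/(√3·V_L) = 69680/(1.732×208) = 193 A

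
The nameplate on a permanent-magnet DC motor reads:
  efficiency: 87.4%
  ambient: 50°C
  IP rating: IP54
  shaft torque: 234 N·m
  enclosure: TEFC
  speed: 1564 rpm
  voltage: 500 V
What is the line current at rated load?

87.7 A

ω = 2π×1564/60 = 163.8 rad/s; P_out = τω = 234 × 163.8 = 38329 W
P_in = P_out / η = 38329 / 0.874 = 43855 W
I = P_in / V = 43855 / 500 = 87.7 A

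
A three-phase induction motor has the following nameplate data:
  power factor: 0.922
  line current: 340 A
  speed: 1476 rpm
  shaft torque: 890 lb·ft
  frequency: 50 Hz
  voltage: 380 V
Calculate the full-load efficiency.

90.4 %

τ = 890 lb·ft × 1.356 = 1207 N·m
ω = 2π × 1476/60 = 154.6 rad/s; P_out = τω = 1207 × 154.6 = 186602 W
P_in = √3·V_L·I_L·cosφ = 1.732 × 380 × 340 × 0.922 = 206320 W
η = P_out / P_in = 186602 / 206320 = 0.904 = 90.4%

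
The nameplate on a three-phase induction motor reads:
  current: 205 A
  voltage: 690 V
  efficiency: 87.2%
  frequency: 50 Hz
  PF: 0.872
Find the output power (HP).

250 HP

P_in = √3·V·I·cosφ = 1.732 × 690 × 205 × 0.872 = 213633 W
P_out = η·P_in = 0.872 × 213633 = 186288 W
= 186288/746 = 250 HP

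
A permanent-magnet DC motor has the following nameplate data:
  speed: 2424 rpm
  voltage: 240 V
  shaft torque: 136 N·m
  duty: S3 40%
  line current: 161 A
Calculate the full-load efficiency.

89.3 %

ω = 2π × 2424/60 = 253.8 rad/s; P_out = τω = 136 × 253.8 = 34517 W
P_in = V·I = 240 × 161 = 38640 W
η = P_out / P_in = 34517 / 38640 = 0.893 = 89.3%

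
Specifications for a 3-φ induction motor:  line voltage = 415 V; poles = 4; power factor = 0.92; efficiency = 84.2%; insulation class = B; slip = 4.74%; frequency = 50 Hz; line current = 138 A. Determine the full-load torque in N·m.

514 N·m

P_in = √3·V·I·cosφ = 1.732 × 415 × 138 × 0.92 = 91256 W
P_out = η·P_in = 0.842 × 91256 = 76838 W
n_s = 120×50/4 = 1500 rpm; n = 1500×(1−0.0474) = 1429 rpm
ω = 2π×1429/60 = 149.6 rad/s
τ = P_out/ω = 76838/149.6 = 514 N·m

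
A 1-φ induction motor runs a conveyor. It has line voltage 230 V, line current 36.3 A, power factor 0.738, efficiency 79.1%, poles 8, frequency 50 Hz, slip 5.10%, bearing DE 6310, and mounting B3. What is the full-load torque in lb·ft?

P_in = V·I·cosφ = 230 × 36.3 × 0.738 = 6162 W
P_out = η·P_in = 0.791 × 6162 = 4874 W
n_s = 120×50/8 = 750 rpm; n = 750×(1−0.051) = 712 rpm
ω = 2π×712/60 = 74.56 rad/s
τ = P_out/ω = 4874/74.56 = 65.37 N·m
In lb·ft: 65.37/1.356 = 48.2 lb·ft

48.2 lb·ft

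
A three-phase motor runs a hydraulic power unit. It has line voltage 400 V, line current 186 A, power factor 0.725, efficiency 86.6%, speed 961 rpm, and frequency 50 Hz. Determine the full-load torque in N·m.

P_in = √3·V·I·cosφ = 1.732 × 400 × 186 × 0.725 = 93424 W
P_out = η·P_in = 0.866 × 93424 = 80905 W
n = 961 rpm
ω = 2π×961/60 = 100.6 rad/s
τ = P_out/ω = 80905/100.6 = 804 N·m

804 N·m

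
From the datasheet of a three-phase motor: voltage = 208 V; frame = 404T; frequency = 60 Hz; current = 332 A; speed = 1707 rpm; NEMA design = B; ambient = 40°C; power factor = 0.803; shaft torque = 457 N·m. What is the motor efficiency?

ω = 2π × 1707/60 = 178.8 rad/s; P_out = τω = 457 × 178.8 = 81712 W
P_in = √3·V_L·I_L·cosφ = 1.732 × 208 × 332 × 0.803 = 96043 W
η = P_out / P_in = 81712 / 96043 = 0.851 = 85.1%

85.1 %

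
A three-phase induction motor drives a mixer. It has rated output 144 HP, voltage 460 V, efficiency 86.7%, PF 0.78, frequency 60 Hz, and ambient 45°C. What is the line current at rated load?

199 A

P_out = 144 × 746 = 107424 W
P_in = P_out / η = 107424 / 0.867 = 123903 W
I_L = P_in / (√3·V_L·cosφ) = 123903 / (1.732 × 460 × 0.78) = 199 A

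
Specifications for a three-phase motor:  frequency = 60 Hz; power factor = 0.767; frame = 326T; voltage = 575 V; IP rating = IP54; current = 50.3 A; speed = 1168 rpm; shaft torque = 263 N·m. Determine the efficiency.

83.7 %

ω = 2π × 1168/60 = 122.3 rad/s; P_out = τω = 263 × 122.3 = 32165 W
P_in = √3·V_L·I_L·cosφ = 1.732 × 575 × 50.3 × 0.767 = 38422 W
η = P_out / P_in = 32165 / 38422 = 0.837 = 83.7%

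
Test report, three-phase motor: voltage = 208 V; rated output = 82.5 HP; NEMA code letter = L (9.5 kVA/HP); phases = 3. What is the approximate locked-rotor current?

2180 A

S_LR = 9.5 × 82.5 = 783.75 kVA
I_LR = S_LR/(√3·V_L) = 783750/(1.732×208) = 2180 A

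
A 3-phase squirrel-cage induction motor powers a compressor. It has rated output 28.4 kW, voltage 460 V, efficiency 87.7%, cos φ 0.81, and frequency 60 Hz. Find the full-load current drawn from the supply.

P_out = 28.4 kW = 28400 W
P_in = P_out / η = 28400 / 0.877 = 32383 W
I_L = P_in / (√3·V_L·cosφ) = 32383 / (1.732 × 460 × 0.81) = 50.2 A

50.2 A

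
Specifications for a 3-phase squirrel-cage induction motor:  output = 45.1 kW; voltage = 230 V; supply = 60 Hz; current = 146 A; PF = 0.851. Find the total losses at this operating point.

4.4 kW

P_in = √3·V·I·cosφ = 1.732×230×146×0.851 = 49495 W
P_out = 45100 W
Losses = P_in − P_out = 49495 − 45100 = 4395 W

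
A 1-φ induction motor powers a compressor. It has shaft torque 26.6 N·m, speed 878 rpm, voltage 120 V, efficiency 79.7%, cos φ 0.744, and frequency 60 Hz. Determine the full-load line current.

ω = 2π×878/60 = 91.94 rad/s; P_out = τω = 26.6 × 91.94 = 2446 W
P_in = P_out / η = 2446 / 0.797 = 3069 W
I = P_in / (V·cosφ) = 3069 / (120 × 0.744) = 34.4 A

34.4 A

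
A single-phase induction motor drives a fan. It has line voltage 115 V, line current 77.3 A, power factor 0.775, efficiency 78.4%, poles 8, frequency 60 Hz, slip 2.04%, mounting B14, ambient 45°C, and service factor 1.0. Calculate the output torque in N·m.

P_in = V·I·cosφ = 115 × 77.3 × 0.775 = 6889 W
P_out = η·P_in = 0.784 × 6889 = 5401 W
n_s = 120×60/8 = 900 rpm; n = 900×(1−0.0204) = 882 rpm
ω = 2π×882/60 = 92.36 rad/s
τ = P_out/ω = 5401/92.36 = 58.5 N·m

58.5 N·m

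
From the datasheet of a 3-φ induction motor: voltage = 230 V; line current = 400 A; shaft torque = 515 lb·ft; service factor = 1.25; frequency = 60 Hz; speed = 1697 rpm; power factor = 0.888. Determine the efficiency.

87.7 %

τ = 515 lb·ft × 1.356 = 698.3 N·m
ω = 2π × 1697/60 = 177.7 rad/s; P_out = τω = 698.3 × 177.7 = 124088 W
P_in = √3·V_L·I_L·cosφ = 1.732 × 230 × 400 × 0.888 = 141497 W
η = P_out / P_in = 124088 / 141497 = 0.877 = 87.7%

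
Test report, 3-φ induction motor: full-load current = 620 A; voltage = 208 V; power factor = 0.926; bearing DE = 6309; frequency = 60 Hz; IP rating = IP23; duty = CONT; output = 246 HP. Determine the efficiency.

88.7 %

P_out = 246 × 746 = 183516 W
P_in = √3·V_L·I_L·cosφ = 1.732 × 208 × 620 × 0.926 = 206830 W
η = P_out / P_in = 183516 / 206830 = 0.887 = 88.7%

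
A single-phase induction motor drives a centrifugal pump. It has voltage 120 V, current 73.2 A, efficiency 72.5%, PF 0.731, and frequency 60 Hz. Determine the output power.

4.66 kW

P_in = V·I·cosφ = 120 × 73.2 × 0.731 = 6421 W
P_out = η·P_in = 0.725 × 6421 = 4655 W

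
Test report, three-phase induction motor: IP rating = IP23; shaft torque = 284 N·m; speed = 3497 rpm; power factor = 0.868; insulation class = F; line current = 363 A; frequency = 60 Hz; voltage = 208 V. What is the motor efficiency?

ω = 2π × 3497/60 = 366.2 rad/s; P_out = τω = 284 × 366.2 = 104001 W
P_in = √3·V_L·I_L·cosφ = 1.732 × 208 × 363 × 0.868 = 113511 W
η = P_out / P_in = 104001 / 113511 = 0.916 = 91.6%

91.6 %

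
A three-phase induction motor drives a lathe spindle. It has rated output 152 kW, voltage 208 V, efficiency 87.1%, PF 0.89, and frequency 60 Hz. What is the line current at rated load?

544 A

P_out = 152 kW = 152000 W
P_in = P_out / η = 152000 / 0.871 = 174512 W
I_L = P_in / (√3·V_L·cosφ) = 174512 / (1.732 × 208 × 0.89) = 544 A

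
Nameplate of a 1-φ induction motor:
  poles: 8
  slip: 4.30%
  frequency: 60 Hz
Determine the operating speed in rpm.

861 rpm

n_s = 120f/p = 120×60/8 = 900 rpm
n = n_s(1 − s) = 900 × (1 − 0.043) = 861 rpm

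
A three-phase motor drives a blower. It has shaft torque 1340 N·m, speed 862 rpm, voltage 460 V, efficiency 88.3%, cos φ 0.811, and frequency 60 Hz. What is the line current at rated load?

ω = 2π×862/60 = 90.27 rad/s; P_out = τω = 1340 × 90.27 = 120962 W
P_in = P_out / η = 120962 / 0.883 = 136990 W
I_L = P_in / (√3·V_L·cosφ) = 136990 / (1.732 × 460 × 0.811) = 212 A

212 A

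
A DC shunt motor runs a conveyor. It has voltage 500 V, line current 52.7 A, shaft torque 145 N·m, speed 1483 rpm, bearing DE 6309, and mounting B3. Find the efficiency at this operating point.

ω = 2π × 1483/60 = 155.3 rad/s; P_out = τω = 145 × 155.3 = 22519 W
P_in = V·I = 500 × 52.7 = 26350 W
η = P_out / P_in = 22519 / 26350 = 0.855 = 85.5%

85.5 %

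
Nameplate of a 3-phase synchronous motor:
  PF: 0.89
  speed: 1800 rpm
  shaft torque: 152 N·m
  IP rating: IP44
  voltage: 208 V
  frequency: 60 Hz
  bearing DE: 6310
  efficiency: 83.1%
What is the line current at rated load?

ω = 2π×1800/60 = 188.5 rad/s; P_out = τω = 152 × 188.5 = 28652 W
P_in = P_out / η = 28652 / 0.831 = 34479 W
I_L = P_in / (√3·V_L·cosφ) = 34479 / (1.732 × 208 × 0.89) = 108 A

108 A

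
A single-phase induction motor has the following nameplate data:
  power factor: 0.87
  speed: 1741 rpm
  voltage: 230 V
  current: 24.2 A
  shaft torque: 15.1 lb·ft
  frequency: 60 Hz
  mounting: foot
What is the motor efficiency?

77.1 %

τ = 15.1 lb·ft × 1.356 = 20.48 N·m
ω = 2π × 1741/60 = 182.3 rad/s; P_out = τω = 20.48 × 182.3 = 3734 W
P_in = V·I·cosφ = 230 × 24.2 × 0.87 = 4842 W
η = P_out / P_in = 3734 / 4842 = 0.771 = 77.1%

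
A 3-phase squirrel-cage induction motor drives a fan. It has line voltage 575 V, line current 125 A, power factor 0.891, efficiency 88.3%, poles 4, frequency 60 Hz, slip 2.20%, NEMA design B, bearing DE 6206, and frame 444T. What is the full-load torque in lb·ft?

392 lb·ft

P_in = √3·V·I·cosφ = 1.732 × 575 × 125 × 0.891 = 110918 W
P_out = η·P_in = 0.883 × 110918 = 97941 W
n_s = 120×60/4 = 1800 rpm; n = 1800×(1−0.022) = 1760 rpm
ω = 2π×1760/60 = 184.3 rad/s
τ = P_out/ω = 97941/184.3 = 531.4 N·m
In lb·ft: 531.4/1.356 = 392 lb·ft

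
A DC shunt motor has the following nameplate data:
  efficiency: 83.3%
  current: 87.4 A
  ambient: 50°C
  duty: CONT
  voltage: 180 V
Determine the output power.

13.1 kW

P_in = V·I = 180 × 87.4 = 15732 W
P_out = η·P_in = 0.833 × 15732 = 13105 W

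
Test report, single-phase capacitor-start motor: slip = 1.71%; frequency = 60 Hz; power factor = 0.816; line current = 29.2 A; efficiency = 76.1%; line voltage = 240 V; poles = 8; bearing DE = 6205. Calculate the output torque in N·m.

47 N·m

P_in = V·I·cosφ = 240 × 29.2 × 0.816 = 5719 W
P_out = η·P_in = 0.761 × 5719 = 4352 W
n_s = 120×60/8 = 900 rpm; n = 900×(1−0.0171) = 885 rpm
ω = 2π×885/60 = 92.68 rad/s
τ = P_out/ω = 4352/92.68 = 47 N·m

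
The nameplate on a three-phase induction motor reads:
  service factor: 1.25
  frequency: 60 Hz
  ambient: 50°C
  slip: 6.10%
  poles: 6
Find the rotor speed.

n_s = 120f/p = 120×60/6 = 1200 rpm
n = n_s(1 − s) = 1200 × (1 − 0.061) = 1127 rpm

1127 rpm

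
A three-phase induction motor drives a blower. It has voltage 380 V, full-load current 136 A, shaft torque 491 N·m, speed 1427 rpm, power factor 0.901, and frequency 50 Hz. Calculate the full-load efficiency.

91.0 %

ω = 2π × 1427/60 = 149.4 rad/s; P_out = τω = 491 × 149.4 = 73355 W
P_in = √3·V_L·I_L·cosφ = 1.732 × 380 × 136 × 0.901 = 80648 W
η = P_out / P_in = 73355 / 80648 = 0.910 = 91.0%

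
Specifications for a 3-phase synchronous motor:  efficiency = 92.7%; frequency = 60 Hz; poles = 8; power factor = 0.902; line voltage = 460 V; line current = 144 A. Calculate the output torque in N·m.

P_in = √3·V·I·cosφ = 1.732 × 460 × 144 × 0.902 = 103484 W
P_out = η·P_in = 0.927 × 103484 = 95930 W
n = n_s = 120×60/8 = 900 rpm (synchronous)
ω = 2π×900/60 = 94.25 rad/s
τ = P_out/ω = 95930/94.25 = 1020 N·m

1020 N·m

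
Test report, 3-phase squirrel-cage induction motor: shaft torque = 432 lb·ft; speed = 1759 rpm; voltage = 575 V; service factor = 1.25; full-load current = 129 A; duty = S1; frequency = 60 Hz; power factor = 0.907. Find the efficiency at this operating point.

τ = 432 lb·ft × 1.356 = 585.8 N·m
ω = 2π × 1759/60 = 184.2 rad/s; P_out = τω = 585.8 × 184.2 = 107904 W
P_in = √3·V_L·I_L·cosφ = 1.732 × 575 × 129 × 0.907 = 116523 W
η = P_out / P_in = 107904 / 116523 = 0.926 = 92.6%

92.6 %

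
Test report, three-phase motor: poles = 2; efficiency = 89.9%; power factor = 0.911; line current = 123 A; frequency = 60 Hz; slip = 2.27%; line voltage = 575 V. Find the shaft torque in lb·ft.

201 lb·ft

P_in = √3·V·I·cosφ = 1.732 × 575 × 123 × 0.911 = 111594 W
P_out = η·P_in = 0.899 × 111594 = 100323 W
n_s = 120×60/2 = 3600 rpm; n = 3600×(1−0.0227) = 3518 rpm
ω = 2π×3518/60 = 368.4 rad/s
τ = P_out/ω = 100323/368.4 = 272.3 N·m
In lb·ft: 272.3/1.356 = 201 lb·ft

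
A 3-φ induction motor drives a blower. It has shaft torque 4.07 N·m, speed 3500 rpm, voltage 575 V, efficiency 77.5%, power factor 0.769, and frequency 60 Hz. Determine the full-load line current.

2.51 A

ω = 2π×3500/60 = 366.5 rad/s; P_out = τω = 4.07 × 366.5 = 1492 W
P_in = P_out / η = 1492 / 0.775 = 1925 W
I_L = P_in / (√3·V_L·cosφ) = 1925 / (1.732 × 575 × 0.769) = 2.51 A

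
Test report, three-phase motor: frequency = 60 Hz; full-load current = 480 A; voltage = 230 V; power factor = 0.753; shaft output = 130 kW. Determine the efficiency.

P_out = 130 kW = 130000 W
P_in = √3·V_L·I_L·cosφ = 1.732 × 230 × 480 × 0.753 = 143983 W
η = P_out / P_in = 130000 / 143983 = 0.903 = 90.3%

90.3 %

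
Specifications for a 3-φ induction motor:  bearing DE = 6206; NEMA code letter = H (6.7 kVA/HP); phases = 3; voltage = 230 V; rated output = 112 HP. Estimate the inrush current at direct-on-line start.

1880 A

S_LR = 6.7 × 112 = 750.4 kVA
I_LR = S_LR/(√3·V_L) = 750400/(1.732×230) = 1880 A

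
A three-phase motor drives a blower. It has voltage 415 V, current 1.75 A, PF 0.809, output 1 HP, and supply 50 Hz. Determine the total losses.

P_in = √3·V·I·cosφ = 1.732×415×1.75×0.809 = 1018 W
P_out = 1×746 = 746 W
Losses = P_in − P_out = 1018 − 746 = 272 W

272 W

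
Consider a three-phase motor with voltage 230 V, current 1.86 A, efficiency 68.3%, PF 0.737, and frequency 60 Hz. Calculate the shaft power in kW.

P_in = √3·V·I·cosφ = 1.732 × 230 × 1.86 × 0.737 = 546 W
P_out = η·P_in = 0.683 × 546 = 373 W

0.373 kW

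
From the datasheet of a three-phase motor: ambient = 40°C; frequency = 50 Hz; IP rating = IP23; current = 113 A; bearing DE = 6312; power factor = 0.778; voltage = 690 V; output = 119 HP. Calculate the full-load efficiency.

P_out = 119 × 746 = 88774 W
P_in = √3·V_L·I_L·cosφ = 1.732 × 690 × 113 × 0.778 = 105064 W
η = P_out / P_in = 88774 / 105064 = 0.845 = 84.5%

84.5 %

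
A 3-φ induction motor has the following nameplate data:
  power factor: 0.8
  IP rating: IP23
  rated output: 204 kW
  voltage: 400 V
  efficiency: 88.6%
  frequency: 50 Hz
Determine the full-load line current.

415 A

P_out = 204 kW = 204000 W
P_in = P_out / η = 204000 / 0.886 = 230248 W
I_L = P_in / (√3·V_L·cosφ) = 230248 / (1.732 × 400 × 0.8) = 415 A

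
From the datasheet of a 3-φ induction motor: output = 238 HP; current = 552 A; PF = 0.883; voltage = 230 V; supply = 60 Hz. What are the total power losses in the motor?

P_in = √3·V·I·cosφ = 1.732×230×552×0.883 = 194167 W
P_out = 238×746 = 177548 W
Losses = P_in − P_out = 194167 − 177548 = 16619 W

16.6 kW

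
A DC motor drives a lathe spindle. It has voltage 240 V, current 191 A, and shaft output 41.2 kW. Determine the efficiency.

89.9 %

P_out = 41.2 kW = 41200 W
P_in = V·I = 240 × 191 = 45840 W
η = P_out / P_in = 41200 / 45840 = 0.899 = 89.9%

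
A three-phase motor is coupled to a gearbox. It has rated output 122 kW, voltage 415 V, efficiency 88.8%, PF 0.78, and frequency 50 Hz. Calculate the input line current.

245 A

P_out = 122 kW = 122000 W
P_in = P_out / η = 122000 / 0.888 = 137387 W
I_L = P_in / (√3·V_L·cosφ) = 137387 / (1.732 × 415 × 0.78) = 245 A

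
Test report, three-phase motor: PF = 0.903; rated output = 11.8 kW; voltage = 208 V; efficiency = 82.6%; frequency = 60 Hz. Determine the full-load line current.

43.9 A

P_out = 11.8 kW = 11800 W
P_in = P_out / η = 11800 / 0.826 = 14286 W
I_L = P_in / (√3·V_L·cosφ) = 14286 / (1.732 × 208 × 0.903) = 43.9 A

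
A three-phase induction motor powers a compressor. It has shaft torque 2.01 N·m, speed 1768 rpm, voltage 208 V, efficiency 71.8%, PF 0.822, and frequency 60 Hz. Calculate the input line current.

1.75 A

ω = 2π×1768/60 = 185.1 rad/s; P_out = τω = 2.01 × 185.1 = 372 W
P_in = P_out / η = 372 / 0.718 = 518 W
I_L = P_in / (√3·V_L·cosφ) = 518 / (1.732 × 208 × 0.822) = 1.75 A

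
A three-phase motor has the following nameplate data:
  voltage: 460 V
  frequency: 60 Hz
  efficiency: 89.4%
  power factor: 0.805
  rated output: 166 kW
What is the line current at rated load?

P_out = 166 kW = 166000 W
P_in = P_out / η = 166000 / 0.894 = 185682 W
I_L = P_in / (√3·V_L·cosφ) = 185682 / (1.732 × 460 × 0.805) = 290 A

290 A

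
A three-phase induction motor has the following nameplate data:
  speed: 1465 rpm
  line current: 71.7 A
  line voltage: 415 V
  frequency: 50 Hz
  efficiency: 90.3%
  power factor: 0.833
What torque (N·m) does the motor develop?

253 N·m

P_in = √3·V·I·cosφ = 1.732 × 415 × 71.7 × 0.833 = 42930 W
P_out = η·P_in = 0.903 × 42930 = 38766 W
n = 1465 rpm
ω = 2π×1465/60 = 153.4 rad/s
τ = P_out/ω = 38766/153.4 = 253 N·m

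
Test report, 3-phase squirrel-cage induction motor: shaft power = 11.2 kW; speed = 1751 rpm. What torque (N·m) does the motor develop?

61.1 N·m

ω = 2π × 1751/60 = 183.4 rad/s
τ = P/ω = 11200/183.4 = 61.1 N·m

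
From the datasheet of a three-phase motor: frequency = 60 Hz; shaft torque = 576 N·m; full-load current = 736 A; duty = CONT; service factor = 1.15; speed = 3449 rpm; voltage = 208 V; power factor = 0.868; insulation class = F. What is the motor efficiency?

ω = 2π × 3449/60 = 361.2 rad/s; P_out = τω = 576 × 361.2 = 208051 W
P_in = √3·V_L·I_L·cosφ = 1.732 × 208 × 736 × 0.868 = 230149 W
η = P_out / P_in = 208051 / 230149 = 0.904 = 90.4%

90.4 %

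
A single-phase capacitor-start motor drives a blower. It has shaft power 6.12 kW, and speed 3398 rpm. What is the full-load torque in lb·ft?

12.7 lb·ft

ω = 2π × 3398/60 = 355.8 rad/s
τ = P/ω = 6120/355.8 = 17.2 N·m
In lb·ft: 17.2/1.356 = 12.7 lb·ft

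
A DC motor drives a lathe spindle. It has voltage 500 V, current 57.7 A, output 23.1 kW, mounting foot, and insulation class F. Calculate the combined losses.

5.75 kW

P_in = V·I = 500×57.7 = 28850 W
P_out = 23100 W
Losses = P_in − P_out = 28850 − 23100 = 5750 W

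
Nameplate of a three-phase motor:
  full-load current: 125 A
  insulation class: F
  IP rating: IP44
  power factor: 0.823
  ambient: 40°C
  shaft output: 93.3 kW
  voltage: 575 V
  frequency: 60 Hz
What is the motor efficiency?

P_out = 93.3 kW = 93300 W
P_in = √3·V_L·I_L·cosφ = 1.732 × 575 × 125 × 0.823 = 102453 W
η = P_out / P_in = 93300 / 102453 = 0.911 = 91.1%

91.1 %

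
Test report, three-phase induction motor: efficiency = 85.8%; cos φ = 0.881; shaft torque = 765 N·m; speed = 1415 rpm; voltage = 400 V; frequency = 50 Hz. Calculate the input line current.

216 A

ω = 2π×1415/60 = 148.2 rad/s; P_out = τω = 765 × 148.2 = 113373 W
P_in = P_out / η = 113373 / 0.858 = 132136 W
I_L = P_in / (√3·V_L·cosφ) = 132136 / (1.732 × 400 × 0.881) = 216 A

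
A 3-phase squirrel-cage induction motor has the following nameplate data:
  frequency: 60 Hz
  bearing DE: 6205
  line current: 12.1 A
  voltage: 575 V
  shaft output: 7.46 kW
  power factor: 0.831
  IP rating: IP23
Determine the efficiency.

P_out = 7.46 kW = 7460 W
P_in = √3·V_L·I_L·cosφ = 1.732 × 575 × 12.1 × 0.831 = 10014 W
η = P_out / P_in = 7460 / 10014 = 0.745 = 74.5%

74.5 %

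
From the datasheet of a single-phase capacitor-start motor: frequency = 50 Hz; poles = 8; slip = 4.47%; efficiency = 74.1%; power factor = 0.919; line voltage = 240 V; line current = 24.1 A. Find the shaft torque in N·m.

P_in = V·I·cosφ = 240 × 24.1 × 0.919 = 5315 W
P_out = η·P_in = 0.741 × 5315 = 3938 W
n_s = 120×50/8 = 750 rpm; n = 750×(1−0.0447) = 716 rpm
ω = 2π×716/60 = 74.98 rad/s
τ = P_out/ω = 3938/74.98 = 52.5 N·m

52.5 N·m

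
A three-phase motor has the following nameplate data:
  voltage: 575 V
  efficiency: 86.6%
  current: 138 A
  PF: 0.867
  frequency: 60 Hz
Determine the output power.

P_in = √3·V·I·cosφ = 1.732 × 575 × 138 × 0.867 = 119155 W
P_out = η·P_in = 0.866 × 119155 = 103188 W

103 kW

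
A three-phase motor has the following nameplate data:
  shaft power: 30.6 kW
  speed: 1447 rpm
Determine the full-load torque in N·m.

ω = 2π × 1447/60 = 151.5 rad/s
τ = P/ω = 30600/151.5 = 202 N·m

202 N·m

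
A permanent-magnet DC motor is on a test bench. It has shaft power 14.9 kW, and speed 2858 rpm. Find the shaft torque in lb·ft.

ω = 2π × 2858/60 = 299.3 rad/s
τ = P/ω = 14900/299.3 = 49.78 N·m
In lb·ft: 49.78/1.356 = 36.7 lb·ft

36.7 lb·ft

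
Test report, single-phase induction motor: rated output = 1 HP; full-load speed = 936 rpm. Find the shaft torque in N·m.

7.61 N·m

P_out = 1 × 746 = 746 W
ω = 2π × 936/60 = 98.02 rad/s
τ = P_out/ω = 746/98.02 = 7.61 N·m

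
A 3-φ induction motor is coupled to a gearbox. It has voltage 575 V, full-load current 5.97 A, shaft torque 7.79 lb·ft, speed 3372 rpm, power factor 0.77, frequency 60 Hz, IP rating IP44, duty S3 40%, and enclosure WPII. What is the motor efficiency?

81.5 %

τ = 7.79 lb·ft × 1.356 = 10.56 N·m
ω = 2π × 3372/60 = 353.1 rad/s; P_out = τω = 10.56 × 353.1 = 3729 W
P_in = √3·V_L·I_L·cosφ = 1.732 × 575 × 5.97 × 0.77 = 4578 W
η = P_out / P_in = 3729 / 4578 = 0.815 = 81.5%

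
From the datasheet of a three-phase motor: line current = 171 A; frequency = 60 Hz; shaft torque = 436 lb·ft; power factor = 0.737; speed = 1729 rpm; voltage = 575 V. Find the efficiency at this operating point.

85.3 %

τ = 436 lb·ft × 1.356 = 591.2 N·m
ω = 2π × 1729/60 = 181.1 rad/s; P_out = τω = 591.2 × 181.1 = 107066 W
P_in = √3·V_L·I_L·cosφ = 1.732 × 575 × 171 × 0.737 = 125510 W
η = P_out / P_in = 107066 / 125510 = 0.853 = 85.3%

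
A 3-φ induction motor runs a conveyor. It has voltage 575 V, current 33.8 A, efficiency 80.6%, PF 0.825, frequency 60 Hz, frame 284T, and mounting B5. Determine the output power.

P_in = √3·V·I·cosφ = 1.732 × 575 × 33.8 × 0.825 = 27771 W
P_out = η·P_in = 0.806 × 27771 = 22383 W

22.4 kW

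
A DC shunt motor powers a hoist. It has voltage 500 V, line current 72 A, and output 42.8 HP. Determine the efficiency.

88.7 %

P_out = 42.8 × 746 = 31929 W
P_in = V·I = 500 × 72 = 36000 W
η = P_out / P_in = 31929 / 36000 = 0.887 = 88.7%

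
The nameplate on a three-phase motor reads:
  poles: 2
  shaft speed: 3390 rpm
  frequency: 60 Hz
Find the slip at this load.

5.83 %

n_s = 120f/p = 120×60/2 = 3600 rpm
s = (n_s − n)/n_s = (3600 − 3390)/3600 = 0.0583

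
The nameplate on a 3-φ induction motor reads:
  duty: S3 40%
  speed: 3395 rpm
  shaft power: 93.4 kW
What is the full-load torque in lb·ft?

194 lb·ft

ω = 2π × 3395/60 = 355.5 rad/s
τ = P/ω = 93400/355.5 = 262.7 N·m
In lb·ft: 262.7/1.356 = 194 lb·ft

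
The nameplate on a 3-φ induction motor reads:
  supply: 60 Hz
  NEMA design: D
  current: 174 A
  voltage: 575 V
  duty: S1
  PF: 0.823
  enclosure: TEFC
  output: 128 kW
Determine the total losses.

14.6 kW

P_in = √3·V·I·cosφ = 1.732×575×174×0.823 = 142615 W
P_out = 128000 W
Losses = P_in − P_out = 142615 − 128000 = 14615 W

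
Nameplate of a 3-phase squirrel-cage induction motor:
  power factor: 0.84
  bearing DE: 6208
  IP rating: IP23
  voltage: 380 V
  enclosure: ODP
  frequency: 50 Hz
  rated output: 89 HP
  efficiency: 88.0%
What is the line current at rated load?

P_out = 89 × 746 = 66394 W
P_in = P_out / η = 66394 / 0.880 = 75448 W
I_L = P_in / (√3·V_L·cosφ) = 75448 / (1.732 × 380 × 0.84) = 136 A

136 A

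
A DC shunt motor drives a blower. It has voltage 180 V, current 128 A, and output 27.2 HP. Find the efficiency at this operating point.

88.1 %

P_out = 27.2 × 746 = 20291 W
P_in = V·I = 180 × 128 = 23040 W
η = P_out / P_in = 20291 / 23040 = 0.881 = 88.1%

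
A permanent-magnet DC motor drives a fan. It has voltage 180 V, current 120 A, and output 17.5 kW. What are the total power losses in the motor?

P_in = V·I = 180×120 = 21600 W
P_out = 17500 W
Losses = P_in − P_out = 21600 − 17500 = 4100 W

4.1 kW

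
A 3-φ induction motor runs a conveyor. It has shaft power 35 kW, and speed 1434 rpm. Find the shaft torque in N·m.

ω = 2π × 1434/60 = 150.2 rad/s
τ = P/ω = 35000/150.2 = 233 N·m

233 N·m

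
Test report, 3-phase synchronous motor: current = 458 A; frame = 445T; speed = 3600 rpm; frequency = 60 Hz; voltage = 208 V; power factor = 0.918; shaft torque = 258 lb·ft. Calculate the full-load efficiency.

τ = 258 lb·ft × 1.356 = 349.8 N·m
ω = 2π × 3600/60 = 377 rad/s; P_out = τω = 349.8 × 377 = 131875 W
P_in = √3·V_L·I_L·cosφ = 1.732 × 208 × 458 × 0.918 = 151467 W
η = P_out / P_in = 131875 / 151467 = 0.871 = 87.1%

87.1 %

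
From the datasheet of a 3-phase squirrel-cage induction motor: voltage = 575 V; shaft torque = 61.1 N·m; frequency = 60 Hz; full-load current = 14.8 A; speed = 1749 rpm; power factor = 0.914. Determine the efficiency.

83.1 %

ω = 2π × 1749/60 = 183.2 rad/s; P_out = τω = 61.1 × 183.2 = 11194 W
P_in = √3·V_L·I_L·cosφ = 1.732 × 575 × 14.8 × 0.914 = 13472 W
η = P_out / P_in = 11194 / 13472 = 0.831 = 83.1%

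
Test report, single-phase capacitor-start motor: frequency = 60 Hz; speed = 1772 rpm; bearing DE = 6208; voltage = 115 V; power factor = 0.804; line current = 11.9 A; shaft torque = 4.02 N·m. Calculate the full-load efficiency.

ω = 2π × 1772/60 = 185.6 rad/s; P_out = τω = 4.02 × 185.6 = 746 W
P_in = V·I·cosφ = 115 × 11.9 × 0.804 = 1100 W
η = P_out / P_in = 746 / 1100 = 0.678 = 67.8%

67.8 %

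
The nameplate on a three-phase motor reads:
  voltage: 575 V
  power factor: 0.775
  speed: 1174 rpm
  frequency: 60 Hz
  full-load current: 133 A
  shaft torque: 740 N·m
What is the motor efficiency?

ω = 2π × 1174/60 = 122.9 rad/s; P_out = τω = 740 × 122.9 = 90946 W
P_in = √3·V_L·I_L·cosφ = 1.732 × 575 × 133 × 0.775 = 102652 W
η = P_out / P_in = 90946 / 102652 = 0.886 = 88.6%

88.6 %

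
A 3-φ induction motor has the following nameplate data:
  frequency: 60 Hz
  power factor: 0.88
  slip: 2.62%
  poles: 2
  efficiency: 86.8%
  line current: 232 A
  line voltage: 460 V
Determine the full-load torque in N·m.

385 N·m

P_in = √3·V·I·cosφ = 1.732 × 460 × 232 × 0.88 = 162658 W
P_out = η·P_in = 0.868 × 162658 = 141187 W
n_s = 120×60/2 = 3600 rpm; n = 3600×(1−0.0262) = 3506 rpm
ω = 2π×3506/60 = 367.1 rad/s
τ = P_out/ω = 141187/367.1 = 385 N·m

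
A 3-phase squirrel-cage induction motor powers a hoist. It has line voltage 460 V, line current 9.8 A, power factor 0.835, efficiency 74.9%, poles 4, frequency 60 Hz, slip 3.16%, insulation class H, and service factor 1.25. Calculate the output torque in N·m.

26.8 N·m

P_in = √3·V·I·cosφ = 1.732 × 460 × 9.8 × 0.835 = 6520 W
P_out = η·P_in = 0.749 × 6520 = 4883 W
n_s = 120×60/4 = 1800 rpm; n = 1800×(1−0.0316) = 1743 rpm
ω = 2π×1743/60 = 182.5 rad/s
τ = P_out/ω = 4883/182.5 = 26.8 N·m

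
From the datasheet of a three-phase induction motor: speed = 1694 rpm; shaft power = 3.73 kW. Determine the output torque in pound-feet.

15.5 lb·ft

ω = 2π × 1694/60 = 177.4 rad/s
τ = P/ω = 3730/177.4 = 21.03 N·m
In lb·ft: 21.03/1.356 = 15.5 lb·ft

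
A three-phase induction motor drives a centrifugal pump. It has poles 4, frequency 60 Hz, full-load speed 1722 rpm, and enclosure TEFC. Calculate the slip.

4.33 %

n_s = 120f/p = 120×60/4 = 1800 rpm
s = (n_s − n)/n_s = (1800 − 1722)/1800 = 0.0433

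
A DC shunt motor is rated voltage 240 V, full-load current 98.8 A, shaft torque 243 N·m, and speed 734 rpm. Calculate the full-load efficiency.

ω = 2π × 734/60 = 76.86 rad/s; P_out = τω = 243 × 76.86 = 18677 W
P_in = V·I = 240 × 98.8 = 23712 W
η = P_out / P_in = 18677 / 23712 = 0.788 = 78.8%

78.8 %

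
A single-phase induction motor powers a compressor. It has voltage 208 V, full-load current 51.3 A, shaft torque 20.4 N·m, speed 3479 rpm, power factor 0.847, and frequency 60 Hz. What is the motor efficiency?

ω = 2π × 3479/60 = 364.3 rad/s; P_out = τω = 20.4 × 364.3 = 7432 W
P_in = V·I·cosφ = 208 × 51.3 × 0.847 = 9038 W
η = P_out / P_in = 7432 / 9038 = 0.822 = 82.2%

82.2 %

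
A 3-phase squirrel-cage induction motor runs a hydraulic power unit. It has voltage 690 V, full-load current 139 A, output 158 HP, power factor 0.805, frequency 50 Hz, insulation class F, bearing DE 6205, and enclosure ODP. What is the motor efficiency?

P_out = 158 × 746 = 117868 W
P_in = √3·V_L·I_L·cosφ = 1.732 × 690 × 139 × 0.805 = 133723 W
η = P_out / P_in = 117868 / 133723 = 0.881 = 88.1%

88.1 %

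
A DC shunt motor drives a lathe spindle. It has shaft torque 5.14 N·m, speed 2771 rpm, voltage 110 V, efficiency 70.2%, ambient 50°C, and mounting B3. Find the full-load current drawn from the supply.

ω = 2π×2771/60 = 290.2 rad/s; P_out = τω = 5.14 × 290.2 = 1492 W
P_in = P_out / η = 1492 / 0.702 = 2125 W
I = P_in / V = 2125 / 110 = 19.3 A

19.3 A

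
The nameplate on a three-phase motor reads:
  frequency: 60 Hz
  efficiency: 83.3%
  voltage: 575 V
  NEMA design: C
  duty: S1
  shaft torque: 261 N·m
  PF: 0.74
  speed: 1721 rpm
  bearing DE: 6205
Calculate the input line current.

76.6 A

ω = 2π×1721/60 = 180.2 rad/s; P_out = τω = 261 × 180.2 = 47032 W
P_in = P_out / η = 47032 / 0.833 = 56461 W
I_L = P_in / (√3·V_L·cosφ) = 56461 / (1.732 × 575 × 0.74) = 76.6 A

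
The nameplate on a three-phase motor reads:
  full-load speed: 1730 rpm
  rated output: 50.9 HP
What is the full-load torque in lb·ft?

155 lb·ft

P_out = 50.9 × 746 = 37971 W
ω = 2π × 1730/60 = 181.2 rad/s
τ = P_out/ω = 37971/181.2 = 209.6 N·m
In lb·ft: 209.6/1.356 = 155 lb·ft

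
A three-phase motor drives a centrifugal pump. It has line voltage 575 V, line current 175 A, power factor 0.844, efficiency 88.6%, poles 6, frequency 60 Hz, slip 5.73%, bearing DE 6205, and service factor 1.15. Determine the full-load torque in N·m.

1100 N·m

P_in = √3·V·I·cosφ = 1.732 × 575 × 175 × 0.844 = 147094 W
P_out = η·P_in = 0.886 × 147094 = 130325 W
n_s = 120×60/6 = 1200 rpm; n = 1200×(1−0.0573) = 1131 rpm
ω = 2π×1131/60 = 118.4 rad/s
τ = P_out/ω = 130325/118.4 = 1100 N·m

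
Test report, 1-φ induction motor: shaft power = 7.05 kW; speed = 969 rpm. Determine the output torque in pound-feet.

ω = 2π × 969/60 = 101.5 rad/s
τ = P/ω = 7050/101.5 = 69.46 N·m
In lb·ft: 69.46/1.356 = 51.2 lb·ft

51.2 lb·ft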